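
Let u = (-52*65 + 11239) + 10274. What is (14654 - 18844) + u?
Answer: 13943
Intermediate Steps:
u = 18133 (u = (-3380 + 11239) + 10274 = 7859 + 10274 = 18133)
(14654 - 18844) + u = (14654 - 18844) + 18133 = -4190 + 18133 = 13943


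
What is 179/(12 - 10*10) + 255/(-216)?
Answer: -1273/396 ≈ -3.2146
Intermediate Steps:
179/(12 - 10*10) + 255/(-216) = 179/(12 - 100) + 255*(-1/216) = 179/(-88) - 85/72 = 179*(-1/88) - 85/72 = -179/88 - 85/72 = -1273/396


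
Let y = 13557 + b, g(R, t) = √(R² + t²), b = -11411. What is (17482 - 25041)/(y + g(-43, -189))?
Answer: -8110807/2283873 + 128503*√130/4567746 ≈ -3.2306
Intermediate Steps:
y = 2146 (y = 13557 - 11411 = 2146)
(17482 - 25041)/(y + g(-43, -189)) = (17482 - 25041)/(2146 + √((-43)² + (-189)²)) = -7559/(2146 + √(1849 + 35721)) = -7559/(2146 + √37570) = -7559/(2146 + 17*√130)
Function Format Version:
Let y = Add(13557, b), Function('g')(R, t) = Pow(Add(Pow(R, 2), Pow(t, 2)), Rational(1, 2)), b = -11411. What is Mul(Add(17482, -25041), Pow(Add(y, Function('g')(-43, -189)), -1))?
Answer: Add(Rational(-8110807, 2283873), Mul(Rational(128503, 4567746), Pow(130, Rational(1, 2)))) ≈ -3.2306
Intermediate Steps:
y = 2146 (y = Add(13557, -11411) = 2146)
Mul(Add(17482, -25041), Pow(Add(y, Function('g')(-43, -189)), -1)) = Mul(Add(17482, -25041), Pow(Add(2146, Pow(Add(Pow(-43, 2), Pow(-189, 2)), Rational(1, 2))), -1)) = Mul(-7559, Pow(Add(2146, Pow(Add(1849, 35721), Rational(1, 2))), -1)) = Mul(-7559, Pow(Add(2146, Pow(37570, Rational(1, 2))), -1)) = Mul(-7559, Pow(Add(2146, Mul(17, Pow(130, Rational(1, 2)))), -1))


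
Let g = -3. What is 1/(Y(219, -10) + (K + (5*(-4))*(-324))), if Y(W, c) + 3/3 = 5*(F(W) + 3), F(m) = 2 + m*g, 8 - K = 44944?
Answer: -1/41717 ≈ -2.3971e-5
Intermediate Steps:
K = -44936 (K = 8 - 1*44944 = 8 - 44944 = -44936)
F(m) = 2 - 3*m (F(m) = 2 + m*(-3) = 2 - 3*m)
Y(W, c) = 24 - 15*W (Y(W, c) = -1 + 5*((2 - 3*W) + 3) = -1 + 5*(5 - 3*W) = -1 + (25 - 15*W) = 24 - 15*W)
1/(Y(219, -10) + (K + (5*(-4))*(-324))) = 1/((24 - 15*219) + (-44936 + (5*(-4))*(-324))) = 1/((24 - 3285) + (-44936 - 20*(-324))) = 1/(-3261 + (-44936 + 6480)) = 1/(-3261 - 38456) = 1/(-41717) = -1/41717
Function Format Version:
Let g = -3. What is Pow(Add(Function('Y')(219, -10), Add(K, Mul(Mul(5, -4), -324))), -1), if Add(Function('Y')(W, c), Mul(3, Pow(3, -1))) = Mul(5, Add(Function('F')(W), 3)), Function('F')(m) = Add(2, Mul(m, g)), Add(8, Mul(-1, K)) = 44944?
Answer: Rational(-1, 41717) ≈ -2.3971e-5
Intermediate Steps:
K = -44936 (K = Add(8, Mul(-1, 44944)) = Add(8, -44944) = -44936)
Function('F')(m) = Add(2, Mul(-3, m)) (Function('F')(m) = Add(2, Mul(m, -3)) = Add(2, Mul(-3, m)))
Function('Y')(W, c) = Add(24, Mul(-15, W)) (Function('Y')(W, c) = Add(-1, Mul(5, Add(Add(2, Mul(-3, W)), 3))) = Add(-1, Mul(5, Add(5, Mul(-3, W)))) = Add(-1, Add(25, Mul(-15, W))) = Add(24, Mul(-15, W)))
Pow(Add(Function('Y')(219, -10), Add(K, Mul(Mul(5, -4), -324))), -1) = Pow(Add(Add(24, Mul(-15, 219)), Add(-44936, Mul(Mul(5, -4), -324))), -1) = Pow(Add(Add(24, -3285), Add(-44936, Mul(-20, -324))), -1) = Pow(Add(-3261, Add(-44936, 6480)), -1) = Pow(Add(-3261, -38456), -1) = Pow(-41717, -1) = Rational(-1, 41717)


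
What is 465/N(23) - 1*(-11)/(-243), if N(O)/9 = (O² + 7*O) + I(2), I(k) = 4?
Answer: 4921/168642 ≈ 0.029180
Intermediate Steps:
N(O) = 36 + 9*O² + 63*O (N(O) = 9*((O² + 7*O) + 4) = 9*(4 + O² + 7*O) = 36 + 9*O² + 63*O)
465/N(23) - 1*(-11)/(-243) = 465/(36 + 9*23² + 63*23) - 1*(-11)/(-243) = 465/(36 + 9*529 + 1449) + 11*(-1/243) = 465/(36 + 4761 + 1449) - 11/243 = 465/6246 - 11/243 = 465*(1/6246) - 11/243 = 155/2082 - 11/243 = 4921/168642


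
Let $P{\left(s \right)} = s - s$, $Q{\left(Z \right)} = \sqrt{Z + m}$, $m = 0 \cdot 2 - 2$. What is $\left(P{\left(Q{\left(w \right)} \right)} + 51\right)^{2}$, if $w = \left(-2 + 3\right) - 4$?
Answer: $2601$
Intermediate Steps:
$w = -3$ ($w = 1 - 4 = -3$)
$m = -2$ ($m = 0 - 2 = -2$)
$Q{\left(Z \right)} = \sqrt{-2 + Z}$ ($Q{\left(Z \right)} = \sqrt{Z - 2} = \sqrt{-2 + Z}$)
$P{\left(s \right)} = 0$
$\left(P{\left(Q{\left(w \right)} \right)} + 51\right)^{2} = \left(0 + 51\right)^{2} = 51^{2} = 2601$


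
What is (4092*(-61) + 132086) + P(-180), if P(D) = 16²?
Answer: -117270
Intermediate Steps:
P(D) = 256
(4092*(-61) + 132086) + P(-180) = (4092*(-61) + 132086) + 256 = (-249612 + 132086) + 256 = -117526 + 256 = -117270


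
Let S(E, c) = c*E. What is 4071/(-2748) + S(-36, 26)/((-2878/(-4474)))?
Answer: -1919902835/1318124 ≈ -1456.5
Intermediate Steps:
S(E, c) = E*c
4071/(-2748) + S(-36, 26)/((-2878/(-4474))) = 4071/(-2748) + (-36*26)/((-2878/(-4474))) = 4071*(-1/2748) - 936/((-2878*(-1/4474))) = -1357/916 - 936/1439/2237 = -1357/916 - 936*2237/1439 = -1357/916 - 2093832/1439 = -1919902835/1318124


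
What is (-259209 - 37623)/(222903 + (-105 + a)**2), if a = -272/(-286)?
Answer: -758739696/597441011 ≈ -1.2700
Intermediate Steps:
a = 136/143 (a = -272*(-1/286) = 136/143 ≈ 0.95105)
(-259209 - 37623)/(222903 + (-105 + a)**2) = (-259209 - 37623)/(222903 + (-105 + 136/143)**2) = -296832/(222903 + (-14879/143)**2) = -296832/(222903 + 221384641/20449) = -296832/4779528088/20449 = -296832*20449/4779528088 = -758739696/597441011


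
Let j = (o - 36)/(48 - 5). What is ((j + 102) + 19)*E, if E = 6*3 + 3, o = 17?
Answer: 108864/43 ≈ 2531.7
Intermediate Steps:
j = -19/43 (j = (17 - 36)/(48 - 5) = -19/43 ≈ -0.44186)
E = 21 (E = 18 + 3 = 21)
((j + 102) + 19)*E = ((-19/43 + 102) + 19)*21 = (4367/43 + 19)*21 = (5184/43)*21 = 108864/43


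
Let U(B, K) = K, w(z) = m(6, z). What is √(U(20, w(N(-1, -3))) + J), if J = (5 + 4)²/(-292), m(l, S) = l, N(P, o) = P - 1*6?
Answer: √121983/146 ≈ 2.3922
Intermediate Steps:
N(P, o) = -6 + P (N(P, o) = P - 6 = -6 + P)
w(z) = 6
J = -81/292 (J = 9²*(-1/292) = 81*(-1/292) = -81/292 ≈ -0.27740)
√(U(20, w(N(-1, -3))) + J) = √(6 - 81/292) = √(1671/292) = √121983/146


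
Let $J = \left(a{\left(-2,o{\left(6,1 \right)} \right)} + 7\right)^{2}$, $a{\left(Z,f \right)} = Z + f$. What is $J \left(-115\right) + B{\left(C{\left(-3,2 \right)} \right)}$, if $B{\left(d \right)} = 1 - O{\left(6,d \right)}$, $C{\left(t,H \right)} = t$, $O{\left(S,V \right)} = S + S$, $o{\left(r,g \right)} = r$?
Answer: $-13926$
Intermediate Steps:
$J = 121$ ($J = \left(\left(-2 + 6\right) + 7\right)^{2} = \left(4 + 7\right)^{2} = 11^{2} = 121$)
$O{\left(S,V \right)} = 2 S$
$B{\left(d \right)} = -11$ ($B{\left(d \right)} = 1 - 2 \cdot 6 = 1 - 12 = -11$)
$J \left(-115\right) + B{\left(C{\left(-3,2 \right)} \right)} = 121 \left(-115\right) - 11 = -13915 - 11 = -13926$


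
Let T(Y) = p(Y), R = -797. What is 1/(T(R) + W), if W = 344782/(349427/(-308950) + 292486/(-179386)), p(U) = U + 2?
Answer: -76522930761/9614969868492695 ≈ -7.9587e-6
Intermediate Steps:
p(U) = 2 + U
T(Y) = 2 + Y
W = -9554134138537700/76522930761 (W = 344782/(349427*(-1/308950) + 292486*(-1/179386)) = 344782/(-349427/308950 - 146243/89693) = 344782/(-76522930761/27710652350) = 344782*(-27710652350/76522930761) = -9554134138537700/76522930761 ≈ -1.2485e+5)
1/(T(R) + W) = 1/((2 - 797) - 9554134138537700/76522930761) = 1/(-795 - 9554134138537700/76522930761) = 1/(-9614969868492695/76522930761) = -76522930761/9614969868492695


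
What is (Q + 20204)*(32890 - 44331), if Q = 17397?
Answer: -430193041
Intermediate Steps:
(Q + 20204)*(32890 - 44331) = (17397 + 20204)*(32890 - 44331) = 37601*(-11441) = -430193041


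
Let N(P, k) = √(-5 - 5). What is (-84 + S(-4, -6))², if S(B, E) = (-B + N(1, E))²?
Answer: 5444 - 1248*I*√10 ≈ 5444.0 - 3946.5*I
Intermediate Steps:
N(P, k) = I*√10 (N(P, k) = √(-10) = I*√10)
S(B, E) = (-B + I*√10)²
(-84 + S(-4, -6))² = (-84 + (-4 - I*√10)²)²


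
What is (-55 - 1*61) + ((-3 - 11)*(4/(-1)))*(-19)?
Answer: -1180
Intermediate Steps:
(-55 - 1*61) + ((-3 - 11)*(4/(-1)))*(-19) = (-55 - 61) - 56*(-1)*(-19) = -116 - 14*(-4)*(-19) = -116 + 56*(-19) = -116 - 1064 = -1180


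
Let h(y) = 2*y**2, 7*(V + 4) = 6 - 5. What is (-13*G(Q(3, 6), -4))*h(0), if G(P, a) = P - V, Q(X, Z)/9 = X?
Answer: 0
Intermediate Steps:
V = -27/7 (V = -4 + (6 - 5)/7 = -4 + (1/7)*1 = -4 + 1/7 = -27/7 ≈ -3.8571)
Q(X, Z) = 9*X
G(P, a) = 27/7 + P (G(P, a) = P - 1*(-27/7) = P + 27/7 = 27/7 + P)
(-13*G(Q(3, 6), -4))*h(0) = (-13*(27/7 + 9*3))*(2*0**2) = (-13*(27/7 + 27))*(2*0) = -13*216/7*0 = -2808/7*0 = 0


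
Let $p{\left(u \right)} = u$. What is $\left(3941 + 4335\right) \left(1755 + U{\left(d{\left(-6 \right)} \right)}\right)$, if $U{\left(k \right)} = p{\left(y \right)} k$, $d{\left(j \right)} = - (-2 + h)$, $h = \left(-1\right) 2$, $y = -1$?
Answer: $14491276$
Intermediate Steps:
$h = -2$
$d{\left(j \right)} = 4$ ($d{\left(j \right)} = - (-2 - 2) = \left(-1\right) \left(-4\right) = 4$)
$U{\left(k \right)} = - k$
$\left(3941 + 4335\right) \left(1755 + U{\left(d{\left(-6 \right)} \right)}\right) = \left(3941 + 4335\right) \left(1755 - 4\right) = 8276 \left(1755 - 4\right) = 8276 \cdot 1751 = 14491276$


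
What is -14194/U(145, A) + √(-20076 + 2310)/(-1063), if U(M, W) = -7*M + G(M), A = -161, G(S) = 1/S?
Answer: 1029065/73587 - 3*I*√1974/1063 ≈ 13.984 - 0.12539*I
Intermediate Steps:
U(M, W) = 1/M - 7*M (U(M, W) = -7*M + 1/M = 1/M - 7*M)
-14194/U(145, A) + √(-20076 + 2310)/(-1063) = -14194/(1/145 - 7*145) + √(-20076 + 2310)/(-1063) = -14194/(1/145 - 1015) + √(-17766)*(-1/1063) = -14194/(-147174/145) + (3*I*√1974)*(-1/1063) = -14194*(-145/147174) - 3*I*√1974/1063 = 1029065/73587 - 3*I*√1974/1063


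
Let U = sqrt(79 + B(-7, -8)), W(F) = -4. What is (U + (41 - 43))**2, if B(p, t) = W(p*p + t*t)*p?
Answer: (2 - sqrt(107))**2 ≈ 69.624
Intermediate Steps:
B(p, t) = -4*p
U = sqrt(107) (U = sqrt(79 - 4*(-7)) = sqrt(79 + 28) = sqrt(107) ≈ 10.344)
(U + (41 - 43))**2 = (sqrt(107) + (41 - 43))**2 = (sqrt(107) - 2)**2 = (-2 + sqrt(107))**2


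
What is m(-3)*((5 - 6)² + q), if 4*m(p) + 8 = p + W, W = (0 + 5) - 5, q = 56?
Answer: -627/4 ≈ -156.75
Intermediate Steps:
W = 0 (W = 5 - 5 = 0)
m(p) = -2 + p/4 (m(p) = -2 + (p + 0)/4 = -2 + p/4)
m(-3)*((5 - 6)² + q) = (-2 + (¼)*(-3))*((5 - 6)² + 56) = (-2 - ¾)*((-1)² + 56) = -11*(1 + 56)/4 = -11/4*57 = -627/4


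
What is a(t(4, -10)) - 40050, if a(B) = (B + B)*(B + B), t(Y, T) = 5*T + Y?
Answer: -31586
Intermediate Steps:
t(Y, T) = Y + 5*T
a(B) = 4*B**2 (a(B) = (2*B)*(2*B) = 4*B**2)
a(t(4, -10)) - 40050 = 4*(4 + 5*(-10))**2 - 40050 = 4*(4 - 50)**2 - 40050 = 4*(-46)**2 - 40050 = 4*2116 - 40050 = 8464 - 40050 = -31586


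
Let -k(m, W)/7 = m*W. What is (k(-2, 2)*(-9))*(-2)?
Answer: 504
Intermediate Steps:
k(m, W) = -7*W*m (k(m, W) = -7*m*W = -7*W*m)
(k(-2, 2)*(-9))*(-2) = (-7*2*(-2)*(-9))*(-2) = (28*(-9))*(-2) = -252*(-2) = 504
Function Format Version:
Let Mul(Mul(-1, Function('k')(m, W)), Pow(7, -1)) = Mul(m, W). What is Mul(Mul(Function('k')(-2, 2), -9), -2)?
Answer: 504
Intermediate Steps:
Function('k')(m, W) = Mul(-7, W, m) (Function('k')(m, W) = Mul(-7, Mul(m, W)) = Mul(-7, Mul(W, m)) = Mul(-7, W, m))
Mul(Mul(Function('k')(-2, 2), -9), -2) = Mul(Mul(Mul(-7, 2, -2), -9), -2) = Mul(Mul(28, -9), -2) = Mul(-252, -2) = 504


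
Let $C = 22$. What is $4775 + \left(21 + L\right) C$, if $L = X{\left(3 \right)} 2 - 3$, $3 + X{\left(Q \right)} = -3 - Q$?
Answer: $4775$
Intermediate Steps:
$X{\left(Q \right)} = -6 - Q$ ($X{\left(Q \right)} = -3 - \left(3 + Q\right) = -6 - Q$)
$L = -21$ ($L = \left(-6 - 3\right) 2 - 3 = \left(-9\right) 2 - 3 = -18 - 3 = -21$)
$4775 + \left(21 + L\right) C = 4775 + \left(21 - 21\right) 22 = 4775 + 0 \cdot 22 = 4775 + 0 = 4775$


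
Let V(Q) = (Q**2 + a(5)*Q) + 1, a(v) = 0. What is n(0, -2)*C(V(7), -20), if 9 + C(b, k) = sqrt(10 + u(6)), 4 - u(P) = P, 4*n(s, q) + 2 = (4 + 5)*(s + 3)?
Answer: -225/4 + 25*sqrt(2)/2 ≈ -38.572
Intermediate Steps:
n(s, q) = 25/4 + 9*s/4 (n(s, q) = -1/2 + ((4 + 5)*(s + 3))/4 = -1/2 + (9*(3 + s))/4 = -1/2 + (27 + 9*s)/4 = -1/2 + (27/4 + 9*s/4) = 25/4 + 9*s/4)
u(P) = 4 - P
V(Q) = 1 + Q**2 (V(Q) = (Q**2 + 0*Q) + 1 = (Q**2 + 0) + 1 = Q**2 + 1 = 1 + Q**2)
C(b, k) = -9 + 2*sqrt(2) (C(b, k) = -9 + sqrt(10 + (4 - 1*6)) = -9 + sqrt(10 + (4 - 6)) = -9 + sqrt(10 - 2) = -9 + sqrt(8) = -9 + 2*sqrt(2))
n(0, -2)*C(V(7), -20) = (25/4 + (9/4)*0)*(-9 + 2*sqrt(2)) = (25/4 + 0)*(-9 + 2*sqrt(2)) = 25*(-9 + 2*sqrt(2))/4 = -225/4 + 25*sqrt(2)/2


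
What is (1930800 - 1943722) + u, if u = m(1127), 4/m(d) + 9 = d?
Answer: -7223396/559 ≈ -12922.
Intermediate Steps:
m(d) = 4/(-9 + d)
u = 2/559 (u = 4/(-9 + 1127) = 4/1118 = 4*(1/1118) = 2/559 ≈ 0.0035778)
(1930800 - 1943722) + u = (1930800 - 1943722) + 2/559 = -12922 + 2/559 = -7223396/559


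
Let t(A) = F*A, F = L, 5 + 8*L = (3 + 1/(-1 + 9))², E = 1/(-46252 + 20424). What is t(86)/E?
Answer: -84683555/64 ≈ -1.3232e+6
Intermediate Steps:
E = -1/25828 (E = 1/(-25828) = -1/25828 ≈ -3.8718e-5)
L = 305/512 (L = -5/8 + (3 + 1/(-1 + 9))²/8 = -5/8 + (3 + 1/8)²/8 = -5/8 + (3 + ⅛)²/8 = -5/8 + (25/8)²/8 = -5/8 + (⅛)*(625/64) = -5/8 + 625/512 = 305/512 ≈ 0.59570)
F = 305/512 ≈ 0.59570
t(A) = 305*A/512
t(86)/E = ((305/512)*86)/(-1/25828) = (13115/256)*(-25828) = -84683555/64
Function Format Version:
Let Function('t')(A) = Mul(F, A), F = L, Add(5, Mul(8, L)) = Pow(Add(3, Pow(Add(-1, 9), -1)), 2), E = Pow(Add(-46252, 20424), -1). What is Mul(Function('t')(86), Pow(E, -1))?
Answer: Rational(-84683555, 64) ≈ -1.3232e+6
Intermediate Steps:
E = Rational(-1, 25828) (E = Pow(-25828, -1) = Rational(-1, 25828) ≈ -3.8718e-5)
L = Rational(305, 512) (L = Add(Rational(-5, 8), Mul(Rational(1, 8), Pow(Add(3, Pow(Add(-1, 9), -1)), 2))) = Add(Rational(-5, 8), Mul(Rational(1, 8), Pow(Add(3, Pow(8, -1)), 2))) = Add(Rational(-5, 8), Mul(Rational(1, 8), Pow(Add(3, Rational(1, 8)), 2))) = Add(Rational(-5, 8), Mul(Rational(1, 8), Pow(Rational(25, 8), 2))) = Add(Rational(-5, 8), Mul(Rational(1, 8), Rational(625, 64))) = Add(Rational(-5, 8), Rational(625, 512)) = Rational(305, 512) ≈ 0.59570)
F = Rational(305, 512) ≈ 0.59570
Function('t')(A) = Mul(Rational(305, 512), A)
Mul(Function('t')(86), Pow(E, -1)) = Mul(Mul(Rational(305, 512), 86), Pow(Rational(-1, 25828), -1)) = Mul(Rational(13115, 256), -25828) = Rational(-84683555, 64)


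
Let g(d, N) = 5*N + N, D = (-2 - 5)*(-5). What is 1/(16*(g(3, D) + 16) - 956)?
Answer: 1/2660 ≈ 0.00037594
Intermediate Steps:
D = 35 (D = -7*(-5) = 35)
g(d, N) = 6*N
1/(16*(g(3, D) + 16) - 956) = 1/(16*(6*35 + 16) - 956) = 1/(16*(210 + 16) - 956) = 1/(16*226 - 956) = 1/(3616 - 956) = 1/2660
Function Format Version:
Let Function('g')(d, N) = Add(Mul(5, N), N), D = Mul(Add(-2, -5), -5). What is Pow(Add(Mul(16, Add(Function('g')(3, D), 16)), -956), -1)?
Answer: Rational(1, 2660) ≈ 0.00037594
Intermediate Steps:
D = 35 (D = Mul(-7, -5) = 35)
Function('g')(d, N) = Mul(6, N)
Pow(Add(Mul(16, Add(Function('g')(3, D), 16)), -956), -1) = Pow(Add(Mul(16, Add(Mul(6, 35), 16)), -956), -1) = Pow(Add(Mul(16, Add(210, 16)), -956), -1) = Pow(Add(Mul(16, 226), -956), -1) = Pow(Add(3616, -956), -1) = Pow(2660, -1) = Rational(1, 2660)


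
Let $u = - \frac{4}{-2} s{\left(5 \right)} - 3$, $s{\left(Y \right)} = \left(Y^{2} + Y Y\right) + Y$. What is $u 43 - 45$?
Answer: $4556$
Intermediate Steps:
$s{\left(Y \right)} = Y + 2 Y^{2}$ ($s{\left(Y \right)} = \left(Y^{2} + Y^{2}\right) + Y = 2 Y^{2} + Y = Y + 2 Y^{2}$)
$u = 107$ ($u = - \frac{4}{-2} \cdot 5 \left(1 + 2 \cdot 5\right) - 3 = \left(-4\right) \left(- \frac{1}{2}\right) 5 \left(1 + 10\right) - 3 = 2 \cdot 5 \cdot 11 - 3 = 2 \cdot 55 - 3 = 110 - 3 = 107$)
$u 43 - 45 = 107 \cdot 43 - 45 = 4601 - 45 = 4556$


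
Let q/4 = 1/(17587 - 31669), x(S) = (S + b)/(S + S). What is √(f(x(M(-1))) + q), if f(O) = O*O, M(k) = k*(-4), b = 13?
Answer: √14326470561/56328 ≈ 2.1249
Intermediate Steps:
M(k) = -4*k
x(S) = (13 + S)/(2*S) (x(S) = (S + 13)/(S + S) = (13 + S)/((2*S)) = (13 + S)*(1/(2*S)) = (13 + S)/(2*S))
f(O) = O²
q = -2/7041 (q = 4/(17587 - 31669) = 4/(-14082) = 4*(-1/14082) = -2/7041 ≈ -0.00028405)
√(f(x(M(-1))) + q) = √(((13 - 4*(-1))/(2*((-4*(-1)))))² - 2/7041) = √(((½)*(13 + 4)/4)² - 2/7041) = √(((½)*(¼)*17)² - 2/7041) = √((17/8)² - 2/7041) = √(289/64 - 2/7041) = √(2034721/450624) = √14326470561/56328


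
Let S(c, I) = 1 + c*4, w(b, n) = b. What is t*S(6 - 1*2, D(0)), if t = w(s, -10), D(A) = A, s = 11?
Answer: 187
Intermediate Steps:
t = 11
S(c, I) = 1 + 4*c
t*S(6 - 1*2, D(0)) = 11*(1 + 4*(6 - 1*2)) = 11*(1 + 4*(6 - 2)) = 11*(1 + 4*4) = 11*(1 + 16) = 11*17 = 187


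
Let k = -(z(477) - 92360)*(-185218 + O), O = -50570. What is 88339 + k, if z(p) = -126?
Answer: -21807000629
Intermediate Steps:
k = -21807088968 (k = -(-126 - 92360)*(-185218 - 50570) = -(-92486)*(-235788) = -1*21807088968 = -21807088968)
88339 + k = 88339 - 21807088968 = -21807000629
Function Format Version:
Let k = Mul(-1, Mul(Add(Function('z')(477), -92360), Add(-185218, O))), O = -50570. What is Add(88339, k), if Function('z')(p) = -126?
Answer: -21807000629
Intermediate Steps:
k = -21807088968 (k = Mul(-1, Mul(Add(-126, -92360), Add(-185218, -50570))) = Mul(-1, Mul(-92486, -235788)) = Mul(-1, 21807088968) = -21807088968)
Add(88339, k) = Add(88339, -21807088968) = -21807000629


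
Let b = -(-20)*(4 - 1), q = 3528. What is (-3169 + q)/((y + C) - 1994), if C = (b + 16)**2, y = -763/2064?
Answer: 740976/7805285 ≈ 0.094933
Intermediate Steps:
y = -763/2064 (y = -763*1/2064 = -763/2064 ≈ -0.36967)
b = 60 (b = -(-20)*3 = -5*(-12) = 60)
C = 5776 (C = (60 + 16)**2 = 76**2 = 5776)
(-3169 + q)/((y + C) - 1994) = (-3169 + 3528)/((-763/2064 + 5776) - 1994) = 359/(11920901/2064 - 1994) = 359/(7805285/2064) = 359*(2064/7805285) = 740976/7805285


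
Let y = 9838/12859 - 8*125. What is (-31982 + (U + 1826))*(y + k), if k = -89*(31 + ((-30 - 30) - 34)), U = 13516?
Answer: -985940816640/12859 ≈ -7.6673e+7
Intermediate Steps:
k = 5607 (k = -89*(31 + (-60 - 34)) = -89*(31 - 94) = -89*(-63) = 5607)
y = -12849162/12859 (y = 9838*(1/12859) - 1*1000 = 9838/12859 - 1000 = -12849162/12859 ≈ -999.24)
(-31982 + (U + 1826))*(y + k) = (-31982 + (13516 + 1826))*(-12849162/12859 + 5607) = (-31982 + 15342)*(59251251/12859) = -16640*59251251/12859 = -985940816640/12859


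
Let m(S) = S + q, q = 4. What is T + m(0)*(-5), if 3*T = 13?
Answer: -47/3 ≈ -15.667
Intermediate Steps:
T = 13/3 (T = (⅓)*13 = 13/3 ≈ 4.3333)
m(S) = 4 + S (m(S) = S + 4 = 4 + S)
T + m(0)*(-5) = 13/3 + (4 + 0)*(-5) = 13/3 + 4*(-5) = 13/3 - 20 = -47/3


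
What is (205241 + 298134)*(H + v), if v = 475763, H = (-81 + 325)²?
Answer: 269456134125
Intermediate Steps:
H = 59536 (H = 244² = 59536)
(205241 + 298134)*(H + v) = (205241 + 298134)*(59536 + 475763) = 503375*535299 = 269456134125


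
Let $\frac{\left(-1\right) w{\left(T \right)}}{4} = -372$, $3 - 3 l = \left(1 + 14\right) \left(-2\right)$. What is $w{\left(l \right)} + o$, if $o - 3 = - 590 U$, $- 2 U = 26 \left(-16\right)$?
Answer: $-121229$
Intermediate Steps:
$U = 208$ ($U = - \frac{26 \left(-16\right)}{2} = \left(- \frac{1}{2}\right) \left(-416\right) = 208$)
$l = 11$ ($l = 1 - \frac{\left(1 + 14\right) \left(-2\right)}{3} = 1 - \frac{15 \left(-2\right)}{3} = 1 - -10 = 1 + 10 = 11$)
$o = -122717$ ($o = 3 - 122720 = -122717$)
$w{\left(T \right)} = 1488$ ($w{\left(T \right)} = \left(-4\right) \left(-372\right) = 1488$)
$w{\left(l \right)} + o = 1488 - 122717 = -121229$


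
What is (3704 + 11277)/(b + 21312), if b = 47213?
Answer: 14981/68525 ≈ 0.21862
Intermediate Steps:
(3704 + 11277)/(b + 21312) = (3704 + 11277)/(47213 + 21312) = 14981/68525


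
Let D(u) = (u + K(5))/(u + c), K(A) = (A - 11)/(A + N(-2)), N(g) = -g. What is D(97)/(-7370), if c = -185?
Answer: 673/4539920 ≈ 0.00014824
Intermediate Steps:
K(A) = (-11 + A)/(2 + A) (K(A) = (A - 11)/(A - 1*(-2)) = (-11 + A)/(A + 2) = (-11 + A)/(2 + A))
D(u) = (-6/7 + u)/(-185 + u) (D(u) = (u + (-11 + 5)/(2 + 5))/(u - 185) = (u - 6/7)/(-185 + u) = (-6/7 + u)/(-185 + u))
D(97)/(-7370) = ((-6/7 + 97)/(-185 + 97))/(-7370) = ((673/7)/(-88))*(-1/7370) = -1/88*673/7*(-1/7370) = -673/616*(-1/7370) = 673/4539920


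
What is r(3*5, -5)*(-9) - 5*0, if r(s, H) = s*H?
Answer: 675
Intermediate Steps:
r(s, H) = H*s
r(3*5, -5)*(-9) - 5*0 = -15*5*(-9) - 5*0 = -5*15*(-9) + 0 = -75*(-9) + 0 = 675 + 0 = 675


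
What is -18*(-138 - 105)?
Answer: 4374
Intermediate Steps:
-18*(-138 - 105) = -18*(-243) = 4374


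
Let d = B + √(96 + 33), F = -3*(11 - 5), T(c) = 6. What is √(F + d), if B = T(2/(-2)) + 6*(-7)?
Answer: √(-54 + √129) ≈ 6.5301*I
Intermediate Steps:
B = -36 (B = 6 + 6*(-7) = 6 - 42 = -36)
F = -18 (F = -3*6 = -18)
d = -36 + √129 (d = -36 + √(96 + 33) = -36 + √129 ≈ -24.642)
√(F + d) = √(-18 + (-36 + √129)) = √(-54 + √129)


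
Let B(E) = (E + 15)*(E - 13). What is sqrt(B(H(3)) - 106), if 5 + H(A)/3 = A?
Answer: I*sqrt(277) ≈ 16.643*I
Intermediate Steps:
H(A) = -15 + 3*A
B(E) = (-13 + E)*(15 + E) (B(E) = (15 + E)*(-13 + E) = (-13 + E)*(15 + E))
sqrt(B(H(3)) - 106) = sqrt((-195 + (-15 + 3*3)**2 + 2*(-15 + 3*3)) - 106) = sqrt((-195 + (-15 + 9)**2 + 2*(-15 + 9)) - 106) = sqrt((-195 + (-6)**2 + 2*(-6)) - 106) = sqrt((-195 + 36 - 12) - 106) = sqrt(-171 - 106) = sqrt(-277) = I*sqrt(277)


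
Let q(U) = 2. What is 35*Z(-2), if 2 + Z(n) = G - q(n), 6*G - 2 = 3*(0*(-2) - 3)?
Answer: -1085/6 ≈ -180.83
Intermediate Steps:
G = -7/6 (G = ⅓ + (3*(0*(-2) - 3))/6 = ⅓ + (3*(0 - 3))/6 = ⅓ + (3*(-3))/6 = ⅓ + (⅙)*(-9) = ⅓ - 3/2 = -7/6 ≈ -1.1667)
Z(n) = -31/6 (Z(n) = -2 + (-7/6 - 1*2) = -2 + (-7/6 - 2) = -2 - 19/6 = -31/6)
35*Z(-2) = 35*(-31/6) = -1085/6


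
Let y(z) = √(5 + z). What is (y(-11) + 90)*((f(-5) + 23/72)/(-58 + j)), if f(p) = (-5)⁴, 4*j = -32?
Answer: -20465/24 - 4093*I*√6/432 ≈ -852.71 - 23.208*I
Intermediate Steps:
j = -8 (j = (¼)*(-32) = -8)
f(p) = 625
(y(-11) + 90)*((f(-5) + 23/72)/(-58 + j)) = (√(5 - 11) + 90)*((625 + 23/72)/(-58 - 8)) = (√(-6) + 90)*((625 + 23*(1/72))/(-66)) = (I*√6 + 90)*((625 + 23/72)*(-1/66)) = (90 + I*√6)*((45023/72)*(-1/66)) = (90 + I*√6)*(-4093/432) = -20465/24 - 4093*I*√6/432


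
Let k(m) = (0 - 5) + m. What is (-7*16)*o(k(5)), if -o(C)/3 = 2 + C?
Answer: 672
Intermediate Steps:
k(m) = -5 + m
o(C) = -6 - 3*C (o(C) = -3*(2 + C) = -6 - 3*C)
(-7*16)*o(k(5)) = (-7*16)*(-6 - 3*(-5 + 5)) = -112*(-6 - 3*0) = -112*(-6 + 0) = -112*(-6) = 672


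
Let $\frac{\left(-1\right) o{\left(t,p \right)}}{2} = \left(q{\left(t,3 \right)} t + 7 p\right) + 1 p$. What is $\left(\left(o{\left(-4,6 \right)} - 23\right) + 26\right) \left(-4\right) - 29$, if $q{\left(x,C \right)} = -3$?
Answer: $439$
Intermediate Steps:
$o{\left(t,p \right)} = - 16 p + 6 t$ ($o{\left(t,p \right)} = - 2 \left(\left(- 3 t + 7 p\right) + 1 p\right) = - 2 \left(\left(- 3 t + 7 p\right) + p\right) = - 2 \left(- 3 t + 8 p\right) = - 16 p + 6 t$)
$\left(\left(o{\left(-4,6 \right)} - 23\right) + 26\right) \left(-4\right) - 29 = \left(\left(\left(\left(-16\right) 6 + 6 \left(-4\right)\right) - 23\right) + 26\right) \left(-4\right) - 29 = \left(\left(\left(-96 - 24\right) - 23\right) + 26\right) \left(-4\right) - 29 = \left(\left(-120 - 23\right) + 26\right) \left(-4\right) - 29 = \left(-143 + 26\right) \left(-4\right) - 29 = \left(-117\right) \left(-4\right) - 29 = 468 - 29 = 439$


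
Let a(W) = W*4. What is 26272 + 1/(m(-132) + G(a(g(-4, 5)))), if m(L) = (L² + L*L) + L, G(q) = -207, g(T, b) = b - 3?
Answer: 906620449/34509 ≈ 26272.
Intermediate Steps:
g(T, b) = -3 + b
a(W) = 4*W
m(L) = L + 2*L² (m(L) = (L² + L²) + L = 2*L² + L = L + 2*L²)
26272 + 1/(m(-132) + G(a(g(-4, 5)))) = 26272 + 1/(-132*(1 + 2*(-132)) - 207) = 26272 + 1/(-132*(1 - 264) - 207) = 26272 + 1/(-132*(-263) - 207) = 26272 + 1/(34716 - 207) = 26272 + 1/34509 = 906620449/34509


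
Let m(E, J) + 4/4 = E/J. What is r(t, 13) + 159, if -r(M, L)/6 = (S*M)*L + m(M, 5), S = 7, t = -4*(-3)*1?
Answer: -32007/5 ≈ -6401.4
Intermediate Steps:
m(E, J) = -1 + E/J
t = 12 (t = 12*1 = 12)
r(M, L) = 6 - 6*M/5 - 42*L*M (r(M, L) = -6*((7*M)*L + (M - 1*5)/5) = -6*(7*L*M + (M - 5)/5) = -6*(7*L*M + (-5 + M)/5) = -6*(7*L*M + (-1 + M/5)) = -6*(-1 + M/5 + 7*L*M) = 6 - 6*M/5 - 42*L*M)
r(t, 13) + 159 = (6 - 6/5*12 - 42*13*12) + 159 = (6 - 72/5 - 6552) + 159 = -32802/5 + 159 = -32007/5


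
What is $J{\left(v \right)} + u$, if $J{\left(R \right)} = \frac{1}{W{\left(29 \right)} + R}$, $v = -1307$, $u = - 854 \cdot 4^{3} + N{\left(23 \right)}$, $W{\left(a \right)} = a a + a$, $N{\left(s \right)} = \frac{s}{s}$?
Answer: $- \frac{23884236}{437} \approx -54655.0$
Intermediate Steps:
$N{\left(s \right)} = 1$
$W{\left(a \right)} = a + a^{2}$ ($W{\left(a \right)} = a^{2} + a = a + a^{2}$)
$u = -54655$ ($u = - 854 \cdot 4^{3} + 1 = \left(-854\right) 64 + 1 = -54656 + 1 = -54655$)
$J{\left(R \right)} = \frac{1}{870 + R}$ ($J{\left(R \right)} = \frac{1}{29 \left(1 + 29\right) + R} = \frac{1}{29 \cdot 30 + R} = \frac{1}{870 + R}$)
$J{\left(v \right)} + u = \frac{1}{870 - 1307} - 54655 = \frac{1}{-437} - 54655 = - \frac{1}{437} - 54655 = - \frac{23884236}{437}$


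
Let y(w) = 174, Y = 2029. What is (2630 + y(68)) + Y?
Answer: 4833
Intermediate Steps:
(2630 + y(68)) + Y = (2630 + 174) + 2029 = 2804 + 2029 = 4833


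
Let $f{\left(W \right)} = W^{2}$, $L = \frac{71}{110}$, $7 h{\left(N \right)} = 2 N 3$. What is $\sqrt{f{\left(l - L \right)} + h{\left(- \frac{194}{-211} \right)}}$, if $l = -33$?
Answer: $\frac{\sqrt{29902080164929}}{162470} \approx 33.657$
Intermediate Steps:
$h{\left(N \right)} = \frac{6 N}{7}$ ($h{\left(N \right)} = \frac{2 N 3}{7} = \frac{6 N}{7}$)
$L = \frac{71}{110}$ ($L = 71 \cdot \frac{1}{110} = \frac{71}{110} \approx 0.64545$)
$\sqrt{f{\left(l - L \right)} + h{\left(- \frac{194}{-211} \right)}} = \sqrt{\left(-33 - \frac{71}{110}\right)^{2} + \frac{6 \left(- \frac{194}{-211}\right)}{7}} = \sqrt{\left(-33 - \frac{71}{110}\right)^{2} + \frac{6 \left(\left(-194\right) \left(- \frac{1}{211}\right)\right)}{7}} = \sqrt{\left(- \frac{3701}{110}\right)^{2} + \frac{6}{7} \cdot \frac{194}{211}} = \sqrt{\frac{13697401}{12100} + \frac{1164}{1477}} = \sqrt{\frac{20245145677}{17871700}} = \frac{\sqrt{29902080164929}}{162470}$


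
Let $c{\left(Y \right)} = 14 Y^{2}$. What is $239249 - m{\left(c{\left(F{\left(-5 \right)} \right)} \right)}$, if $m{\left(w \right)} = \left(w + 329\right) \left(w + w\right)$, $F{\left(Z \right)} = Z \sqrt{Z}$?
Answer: $-4734251$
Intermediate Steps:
$F{\left(Z \right)} = Z^{\frac{3}{2}}$
$m{\left(w \right)} = 2 w \left(329 + w\right)$ ($m{\left(w \right)} = \left(329 + w\right) 2 w = 2 w \left(329 + w\right)$)
$239249 - m{\left(c{\left(F{\left(-5 \right)} \right)} \right)} = 239249 - 2 \cdot 14 \left(\left(-5\right)^{\frac{3}{2}}\right)^{2} \left(329 + 14 \left(\left(-5\right)^{\frac{3}{2}}\right)^{2}\right) = 239249 - 2 \cdot 14 \left(- 5 i \sqrt{5}\right)^{2} \left(329 + 14 \left(- 5 i \sqrt{5}\right)^{2}\right) = 239249 - 2 \cdot 14 \left(-125\right) \left(329 + 14 \left(-125\right)\right) = 239249 - 2 \left(-1750\right) \left(329 - 1750\right) = 239249 - 2 \left(-1750\right) \left(-1421\right) = 239249 - 4973500 = -4734251$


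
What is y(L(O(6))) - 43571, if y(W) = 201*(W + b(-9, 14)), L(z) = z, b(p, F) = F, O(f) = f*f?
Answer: -33521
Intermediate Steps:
O(f) = f²
y(W) = 2814 + 201*W (y(W) = 201*(W + 14) = 201*(14 + W) = 2814 + 201*W)
y(L(O(6))) - 43571 = (2814 + 201*6²) - 43571 = (2814 + 201*36) - 43571 = (2814 + 7236) - 43571 = 10050 - 43571 = -33521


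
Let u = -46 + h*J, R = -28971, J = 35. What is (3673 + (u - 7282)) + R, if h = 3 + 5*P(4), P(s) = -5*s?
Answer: -36021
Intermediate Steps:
h = -97 (h = 3 + 5*(-5*4) = 3 + 5*(-20) = 3 - 100 = -97)
u = -3441 (u = -46 - 97*35 = -46 - 3395 = -3441)
(3673 + (u - 7282)) + R = (3673 + (-3441 - 7282)) - 28971 = (3673 - 10723) - 28971 = -7050 - 28971 = -36021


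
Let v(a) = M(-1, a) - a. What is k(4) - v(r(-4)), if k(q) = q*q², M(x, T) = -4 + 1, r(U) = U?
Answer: 63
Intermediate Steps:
M(x, T) = -3
v(a) = -3 - a
k(q) = q³
k(4) - v(r(-4)) = 4³ - (-3 - 1*(-4)) = 64 - (-3 + 4) = 64 - 1*1 = 64 - 1 = 63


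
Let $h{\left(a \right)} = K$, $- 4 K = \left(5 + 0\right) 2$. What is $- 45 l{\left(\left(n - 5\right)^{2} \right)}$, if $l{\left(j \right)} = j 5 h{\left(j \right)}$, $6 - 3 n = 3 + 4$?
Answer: $16000$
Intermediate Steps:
$n = - \frac{1}{3}$ ($n = 2 - \frac{3 + 4}{3} = 2 - \frac{7}{3} = - \frac{1}{3} \approx -0.33333$)
$K = - \frac{5}{2}$ ($K = - \frac{\left(5 + 0\right) 2}{4} = - \frac{5 \cdot 2}{4} = \left(- \frac{1}{4}\right) 10 = - \frac{5}{2} \approx -2.5$)
$h{\left(a \right)} = - \frac{5}{2}$
$l{\left(j \right)} = - \frac{25 j}{2}$ ($l{\left(j \right)} = j 5 \left(- \frac{5}{2}\right) = j \left(- \frac{25}{2}\right) = - \frac{25 j}{2}$)
$- 45 l{\left(\left(n - 5\right)^{2} \right)} = - 45 \left(- \frac{25 \left(- \frac{1}{3} - 5\right)^{2}}{2}\right) = - 45 \left(- \frac{25 \left(- \frac{16}{3}\right)^{2}}{2}\right) = - 45 \left(\left(- \frac{25}{2}\right) \frac{256}{9}\right) = \left(-45\right) \left(- \frac{3200}{9}\right) = 16000$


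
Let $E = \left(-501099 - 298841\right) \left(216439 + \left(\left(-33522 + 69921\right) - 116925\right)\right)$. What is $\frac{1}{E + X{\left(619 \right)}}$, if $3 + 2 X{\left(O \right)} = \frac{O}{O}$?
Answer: $- \frac{1}{108722245221} \approx -9.1978 \cdot 10^{-12}$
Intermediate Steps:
$X{\left(O \right)} = -1$ ($X{\left(O \right)} = - \frac{3}{2} + \frac{O \frac{1}{O}}{2} = - \frac{3}{2} + \frac{1}{2} \cdot 1 = - \frac{3}{2} + \frac{1}{2} = -1$)
$E = -108722245220$ ($E = - 799940 \left(216439 + \left(36399 - 116925\right)\right) = - 799940 \left(216439 - 80526\right) = \left(-799940\right) 135913 = -108722245220$)
$\frac{1}{E + X{\left(619 \right)}} = \frac{1}{-108722245220 - 1} = \frac{1}{-108722245221} = - \frac{1}{108722245221}$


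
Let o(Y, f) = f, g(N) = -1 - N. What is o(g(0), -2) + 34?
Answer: 32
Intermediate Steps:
o(g(0), -2) + 34 = -2 + 34 = 32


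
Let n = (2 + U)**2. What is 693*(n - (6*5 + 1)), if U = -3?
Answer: -20790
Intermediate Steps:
n = 1 (n = (2 - 3)**2 = (-1)**2 = 1)
693*(n - (6*5 + 1)) = 693*(1 - (6*5 + 1)) = 693*(1 - (30 + 1)) = 693*(1 - 1*31) = 693*(1 - 31) = 693*(-30) = -20790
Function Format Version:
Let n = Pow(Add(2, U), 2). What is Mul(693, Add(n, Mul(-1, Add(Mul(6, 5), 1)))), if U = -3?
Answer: -20790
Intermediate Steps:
n = 1 (n = Pow(Add(2, -3), 2) = Pow(-1, 2) = 1)
Mul(693, Add(n, Mul(-1, Add(Mul(6, 5), 1)))) = Mul(693, Add(1, Mul(-1, Add(Mul(6, 5), 1)))) = Mul(693, Add(1, Mul(-1, Add(30, 1)))) = Mul(693, Add(1, Mul(-1, 31))) = Mul(693, Add(1, -31)) = Mul(693, -30) = -20790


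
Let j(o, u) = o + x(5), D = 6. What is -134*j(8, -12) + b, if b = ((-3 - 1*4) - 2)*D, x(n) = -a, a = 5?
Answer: -456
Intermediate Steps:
x(n) = -5 (x(n) = -1*5 = -5)
b = -54 (b = ((-3 - 1*4) - 2)*6 = ((-3 - 4) - 2)*6 = (-7 - 2)*6 = -9*6 = -54)
j(o, u) = -5 + o (j(o, u) = o - 5 = -5 + o)
-134*j(8, -12) + b = -134*(-5 + 8) - 54 = -134*3 - 54 = -402 - 54 = -456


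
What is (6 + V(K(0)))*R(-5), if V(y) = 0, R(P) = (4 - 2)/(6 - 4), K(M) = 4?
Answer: 6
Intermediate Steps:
R(P) = 1 (R(P) = 2/2 = 2*(½) = 1)
(6 + V(K(0)))*R(-5) = (6 + 0)*1 = 6*1 = 6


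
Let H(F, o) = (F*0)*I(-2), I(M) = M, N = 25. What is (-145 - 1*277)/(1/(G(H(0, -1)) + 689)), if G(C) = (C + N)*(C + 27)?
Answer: -575608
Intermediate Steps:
H(F, o) = 0 (H(F, o) = (F*0)*(-2) = 0*(-2) = 0)
G(C) = (25 + C)*(27 + C) (G(C) = (C + 25)*(C + 27) = (25 + C)*(27 + C))
(-145 - 1*277)/(1/(G(H(0, -1)) + 689)) = (-145 - 1*277)/(1/((675 + 0**2 + 52*0) + 689)) = (-145 - 277)/(1/((675 + 0 + 0) + 689)) = -422/(1/(675 + 689)) = -422/(1/1364) = -422/1/1364 = -422*1364 = -575608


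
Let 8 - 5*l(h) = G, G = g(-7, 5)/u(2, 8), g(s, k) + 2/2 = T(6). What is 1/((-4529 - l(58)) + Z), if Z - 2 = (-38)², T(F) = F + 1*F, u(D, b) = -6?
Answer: -30/92549 ≈ -0.00032415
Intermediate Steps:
T(F) = 2*F (T(F) = F + F = 2*F)
g(s, k) = 11 (g(s, k) = -1 + 2*6 = -1 + 12 = 11)
Z = 1446 (Z = 2 + (-38)² = 2 + 1444 = 1446)
G = -11/6 (G = 11/(-6) = 11*(-⅙) = -11/6 ≈ -1.8333)
l(h) = 59/30 (l(h) = 8/5 - ⅕*(-11/6) = 8/5 + 11/30 = 59/30)
1/((-4529 - l(58)) + Z) = 1/((-4529 - 1*59/30) + 1446) = 1/((-4529 - 59/30) + 1446) = 1/(-135929/30 + 1446) = 1/(-92549/30) = -30/92549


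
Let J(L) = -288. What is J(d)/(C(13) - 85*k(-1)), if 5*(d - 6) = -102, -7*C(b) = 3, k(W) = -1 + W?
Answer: -2016/1187 ≈ -1.6984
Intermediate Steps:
C(b) = -3/7 (C(b) = -1/7*3 = -3/7)
d = -72/5 (d = 6 + (1/5)*(-102) = 6 - 102/5 = -72/5 ≈ -14.400)
J(d)/(C(13) - 85*k(-1)) = -288/(-3/7 - 85*(-1 - 1)) = -288/(-3/7 - 85*(-2)) = -288/(-3/7 + 170) = -288/1187/7 = -288*7/1187 = -2016/1187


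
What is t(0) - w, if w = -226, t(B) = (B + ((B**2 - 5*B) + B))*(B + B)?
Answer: 226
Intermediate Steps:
t(B) = 2*B*(B**2 - 3*B) (t(B) = (B + (B**2 - 4*B))*(2*B) = (B**2 - 3*B)*(2*B) = 2*B*(B**2 - 3*B))
t(0) - w = 2*0**2*(-3 + 0) - 1*(-226) = 2*0*(-3) + 226 = 0 + 226 = 226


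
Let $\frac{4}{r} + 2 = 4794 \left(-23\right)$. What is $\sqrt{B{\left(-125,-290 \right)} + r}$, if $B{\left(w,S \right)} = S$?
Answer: $\frac{i \sqrt{220366490806}}{27566} \approx 17.029 i$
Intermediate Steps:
$r = - \frac{1}{27566}$ ($r = \frac{4}{-2 + 4794 \left(-23\right)} = \frac{4}{-2 - 110262} = \frac{4}{-110264} = 4 \left(- \frac{1}{110264}\right) = - \frac{1}{27566} \approx -3.6277 \cdot 10^{-5}$)
$\sqrt{B{\left(-125,-290 \right)} + r} = \sqrt{-290 - \frac{1}{27566}} = \sqrt{- \frac{7994141}{27566}} = \frac{i \sqrt{220366490806}}{27566}$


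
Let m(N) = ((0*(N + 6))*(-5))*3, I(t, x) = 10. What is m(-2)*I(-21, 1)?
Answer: 0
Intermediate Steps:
m(N) = 0 (m(N) = ((0*(6 + N))*(-5))*3 = (0*(-5))*3 = 0*3 = 0)
m(-2)*I(-21, 1) = 0*10 = 0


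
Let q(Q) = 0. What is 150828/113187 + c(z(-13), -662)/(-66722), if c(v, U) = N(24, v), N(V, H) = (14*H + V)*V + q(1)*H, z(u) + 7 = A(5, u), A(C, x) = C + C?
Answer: 1647376268/1258677169 ≈ 1.3088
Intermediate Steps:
A(C, x) = 2*C
z(u) = 3 (z(u) = -7 + 2*5 = -7 + 10 = 3)
N(V, H) = V*(V + 14*H) (N(V, H) = (14*H + V)*V + 0*H = (V + 14*H)*V + 0 = V*(V + 14*H) + 0 = V*(V + 14*H))
c(v, U) = 576 + 336*v (c(v, U) = 24*(24 + 14*v) = 576 + 336*v)
150828/113187 + c(z(-13), -662)/(-66722) = 150828/113187 + (576 + 336*3)/(-66722) = 150828*(1/113187) + (576 + 1008)*(-1/66722) = 50276/37729 + 1584*(-1/66722) = 50276/37729 - 792/33361 = 1647376268/1258677169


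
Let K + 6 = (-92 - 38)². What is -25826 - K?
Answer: -42720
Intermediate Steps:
K = 16894 (K = -6 + (-92 - 38)² = -6 + (-130)² = -6 + 16900 = 16894)
-25826 - K = -25826 - 1*16894 = -25826 - 16894 = -42720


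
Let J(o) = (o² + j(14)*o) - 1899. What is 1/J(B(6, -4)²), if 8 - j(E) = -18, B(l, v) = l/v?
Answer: -16/29367 ≈ -0.00054483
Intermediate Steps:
j(E) = 26 (j(E) = 8 - 1*(-18) = 8 + 18 = 26)
J(o) = -1899 + o² + 26*o (J(o) = (o² + 26*o) - 1899 = -1899 + o² + 26*o)
1/J(B(6, -4)²) = 1/(-1899 + ((6/(-4))²)² + 26*(6/(-4))²) = 1/(-1899 + ((6*(-¼))²)² + 26*(6*(-¼))²) = 1/(-1899 + ((-3/2)²)² + 26*(-3/2)²) = 1/(-1899 + (9/4)² + 26*(9/4)) = 1/(-1899 + 81/16 + 117/2) = 1/(-29367/16) = -16/29367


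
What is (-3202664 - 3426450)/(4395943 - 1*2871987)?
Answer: -3314557/761978 ≈ -4.3499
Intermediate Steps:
(-3202664 - 3426450)/(4395943 - 1*2871987) = -6629114/(4395943 - 2871987) = -6629114/1523956 = -6629114*1/1523956 = -3314557/761978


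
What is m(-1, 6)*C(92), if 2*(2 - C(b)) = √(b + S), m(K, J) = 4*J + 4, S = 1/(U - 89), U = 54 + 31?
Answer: 56 - 7*√367 ≈ -78.101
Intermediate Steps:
U = 85
S = -¼ (S = 1/(85 - 89) = 1/(-4) = -¼ ≈ -0.25000)
m(K, J) = 4 + 4*J
C(b) = 2 - √(-¼ + b)/2 (C(b) = 2 - √(b - ¼)/2 = 2 - √(-¼ + b)/2)
m(-1, 6)*C(92) = (4 + 4*6)*(2 - √(-1 + 4*92)/4) = (4 + 24)*(2 - √(-1 + 368)/4) = 28*(2 - √367/4) = 56 - 7*√367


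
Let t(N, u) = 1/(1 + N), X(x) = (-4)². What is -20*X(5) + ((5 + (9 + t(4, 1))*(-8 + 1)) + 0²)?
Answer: -1897/5 ≈ -379.40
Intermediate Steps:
X(x) = 16
-20*X(5) + ((5 + (9 + t(4, 1))*(-8 + 1)) + 0²) = -20*16 + ((5 + (9 + 1/(1 + 4))*(-8 + 1)) + 0²) = -320 + ((5 + (9 + 1/5)*(-7)) + 0) = -320 + ((5 + (9 + ⅕)*(-7)) + 0) = -320 + ((5 + (46/5)*(-7)) + 0) = -320 + ((5 - 322/5) + 0) = -320 + (-297/5 + 0) = -320 - 297/5 = -1897/5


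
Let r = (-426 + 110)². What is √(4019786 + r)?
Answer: 3*√457738 ≈ 2029.7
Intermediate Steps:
r = 99856 (r = (-316)² = 99856)
√(4019786 + r) = √(4019786 + 99856) = √4119642 = 3*√457738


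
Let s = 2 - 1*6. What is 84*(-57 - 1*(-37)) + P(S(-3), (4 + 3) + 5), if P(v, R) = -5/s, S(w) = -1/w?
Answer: -6715/4 ≈ -1678.8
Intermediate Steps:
s = -4 (s = 2 - 6 = -4)
P(v, R) = 5/4 (P(v, R) = -5/(-4) = -5*(-1/4) = 5/4)
84*(-57 - 1*(-37)) + P(S(-3), (4 + 3) + 5) = 84*(-57 - 1*(-37)) + 5/4 = 84*(-57 + 37) + 5/4 = 84*(-20) + 5/4 = -1680 + 5/4 = -6715/4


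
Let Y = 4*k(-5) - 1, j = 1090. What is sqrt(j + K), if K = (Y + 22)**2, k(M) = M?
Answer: sqrt(1091) ≈ 33.030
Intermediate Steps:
Y = -21 (Y = 4*(-5) - 1 = -20 - 1 = -21)
K = 1 (K = (-21 + 22)**2 = 1**2 = 1)
sqrt(j + K) = sqrt(1090 + 1) = sqrt(1091)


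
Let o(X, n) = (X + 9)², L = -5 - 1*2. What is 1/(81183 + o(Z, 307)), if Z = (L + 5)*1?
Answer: 1/81232 ≈ 1.2310e-5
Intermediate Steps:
L = -7 (L = -5 - 2 = -7)
Z = -2 (Z = (-7 + 5)*1 = -2*1 = -2)
o(X, n) = (9 + X)²
1/(81183 + o(Z, 307)) = 1/(81183 + (9 - 2)²) = 1/(81183 + 7²) = 1/(81183 + 49) = 1/81232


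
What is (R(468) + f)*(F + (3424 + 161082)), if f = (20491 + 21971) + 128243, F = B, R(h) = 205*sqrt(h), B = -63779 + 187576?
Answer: 49214763615 + 354612690*sqrt(13) ≈ 5.0493e+10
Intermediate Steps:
B = 123797
F = 123797
f = 170705 (f = 42462 + 128243 = 170705)
(R(468) + f)*(F + (3424 + 161082)) = (205*sqrt(468) + 170705)*(123797 + (3424 + 161082)) = (205*(6*sqrt(13)) + 170705)*(123797 + 164506) = (1230*sqrt(13) + 170705)*288303 = (170705 + 1230*sqrt(13))*288303 = 49214763615 + 354612690*sqrt(13)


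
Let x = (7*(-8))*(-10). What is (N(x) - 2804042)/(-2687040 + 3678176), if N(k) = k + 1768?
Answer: -1400857/495568 ≈ -2.8268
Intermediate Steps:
x = 560 (x = -56*(-10) = 560)
N(k) = 1768 + k
(N(x) - 2804042)/(-2687040 + 3678176) = ((1768 + 560) - 2804042)/(-2687040 + 3678176) = (2328 - 2804042)/991136 = -2801714*1/991136 = -1400857/495568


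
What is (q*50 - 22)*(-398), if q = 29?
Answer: -568344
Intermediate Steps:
(q*50 - 22)*(-398) = (29*50 - 22)*(-398) = (1450 - 22)*(-398) = 1428*(-398) = -568344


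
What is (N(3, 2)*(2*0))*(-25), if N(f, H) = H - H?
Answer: 0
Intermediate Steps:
N(f, H) = 0
(N(3, 2)*(2*0))*(-25) = (0*(2*0))*(-25) = (0*0)*(-25) = 0*(-25) = 0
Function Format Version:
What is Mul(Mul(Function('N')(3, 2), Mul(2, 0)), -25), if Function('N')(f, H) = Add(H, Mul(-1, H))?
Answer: 0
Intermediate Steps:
Function('N')(f, H) = 0
Mul(Mul(Function('N')(3, 2), Mul(2, 0)), -25) = Mul(Mul(0, Mul(2, 0)), -25) = Mul(Mul(0, 0), -25) = Mul(0, -25) = 0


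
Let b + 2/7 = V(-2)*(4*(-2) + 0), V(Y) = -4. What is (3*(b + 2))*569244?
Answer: 403024752/7 ≈ 5.7575e+7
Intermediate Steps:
b = 222/7 (b = -2/7 - 4*(4*(-2) + 0) = -2/7 - 4*(-8 + 0) = -2/7 - 4*(-8) = -2/7 + 32 = 222/7 ≈ 31.714)
(3*(b + 2))*569244 = (3*(222/7 + 2))*569244 = (3*(236/7))*569244 = (708/7)*569244 = 403024752/7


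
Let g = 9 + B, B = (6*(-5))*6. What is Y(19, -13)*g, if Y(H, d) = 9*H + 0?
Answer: -29241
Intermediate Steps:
B = -180 (B = -30*6 = -180)
g = -171 (g = 9 - 180 = -171)
Y(H, d) = 9*H
Y(19, -13)*g = (9*19)*(-171) = 171*(-171) = -29241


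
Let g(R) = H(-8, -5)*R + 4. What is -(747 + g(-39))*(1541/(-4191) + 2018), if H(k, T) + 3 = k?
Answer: -9977958460/4191 ≈ -2.3808e+6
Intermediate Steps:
H(k, T) = -3 + k
g(R) = 4 - 11*R (g(R) = (-3 - 8)*R + 4 = -11*R + 4 = 4 - 11*R)
-(747 + g(-39))*(1541/(-4191) + 2018) = -(747 + (4 - 11*(-39)))*(1541/(-4191) + 2018) = -(747 + (4 + 429))*(1541*(-1/4191) + 2018) = -(747 + 433)*(-1541/4191 + 2018) = -1180*8455897/4191 = -1*9977958460/4191 = -9977958460/4191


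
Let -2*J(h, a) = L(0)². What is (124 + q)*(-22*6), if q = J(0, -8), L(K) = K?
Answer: -16368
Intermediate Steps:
J(h, a) = 0 (J(h, a) = -½*0² = -½*0 = 0)
q = 0
(124 + q)*(-22*6) = (124 + 0)*(-22*6) = 124*(-132) = -16368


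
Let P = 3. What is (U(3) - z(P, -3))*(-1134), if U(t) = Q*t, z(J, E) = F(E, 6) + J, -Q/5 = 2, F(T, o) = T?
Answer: 34020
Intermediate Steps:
Q = -10 (Q = -5*2 = -10)
z(J, E) = E + J
U(t) = -10*t
(U(3) - z(P, -3))*(-1134) = (-10*3 - (-3 + 3))*(-1134) = (-30 - 1*0)*(-1134) = (-30 + 0)*(-1134) = -30*(-1134) = 34020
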